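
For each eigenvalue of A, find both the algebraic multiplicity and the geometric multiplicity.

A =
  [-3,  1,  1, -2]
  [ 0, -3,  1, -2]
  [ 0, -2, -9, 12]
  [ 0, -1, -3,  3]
λ = -3: alg = 4, geom = 2

Step 1 — factor the characteristic polynomial to read off the algebraic multiplicities:
  χ_A(x) = (x + 3)^4

Step 2 — compute geometric multiplicities via the rank-nullity identity g(λ) = n − rank(A − λI):
  rank(A − (-3)·I) = 2, so dim ker(A − (-3)·I) = n − 2 = 2

Summary:
  λ = -3: algebraic multiplicity = 4, geometric multiplicity = 2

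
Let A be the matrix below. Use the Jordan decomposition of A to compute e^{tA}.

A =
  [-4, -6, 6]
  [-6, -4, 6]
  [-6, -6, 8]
e^{tA} =
  [exp(-4*t), -exp(2*t) + exp(-4*t), exp(2*t) - exp(-4*t)]
  [-exp(2*t) + exp(-4*t), exp(-4*t), exp(2*t) - exp(-4*t)]
  [-exp(2*t) + exp(-4*t), -exp(2*t) + exp(-4*t), 2*exp(2*t) - exp(-4*t)]

Strategy: write A = P · J · P⁻¹ where J is a Jordan canonical form, so e^{tA} = P · e^{tJ} · P⁻¹, and e^{tJ} can be computed block-by-block.

A has Jordan form
J =
  [-4, 0, 0]
  [ 0, 2, 0]
  [ 0, 0, 2]
(up to reordering of blocks).

Per-block formulas:
  For a 1×1 block at λ = -4: exp(t · [-4]) = [e^(-4t)].
  For a 1×1 block at λ = 2: exp(t · [2]) = [e^(2t)].

After assembling e^{tJ} and conjugating by P, we get:

e^{tA} =
  [exp(-4*t), -exp(2*t) + exp(-4*t), exp(2*t) - exp(-4*t)]
  [-exp(2*t) + exp(-4*t), exp(-4*t), exp(2*t) - exp(-4*t)]
  [-exp(2*t) + exp(-4*t), -exp(2*t) + exp(-4*t), 2*exp(2*t) - exp(-4*t)]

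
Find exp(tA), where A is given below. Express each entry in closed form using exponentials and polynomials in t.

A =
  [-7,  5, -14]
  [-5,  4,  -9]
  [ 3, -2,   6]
e^{tA} =
  [-3*t^2*exp(t)/2 - 8*t*exp(t) + exp(t), 3*t^2*exp(t)/2 + 5*t*exp(t), -3*t^2*exp(t)/2 - 14*t*exp(t)]
  [-t^2*exp(t) - 5*t*exp(t), t^2*exp(t) + 3*t*exp(t) + exp(t), -t^2*exp(t) - 9*t*exp(t)]
  [t^2*exp(t)/2 + 3*t*exp(t), -t^2*exp(t)/2 - 2*t*exp(t), t^2*exp(t)/2 + 5*t*exp(t) + exp(t)]

Strategy: write A = P · J · P⁻¹ where J is a Jordan canonical form, so e^{tA} = P · e^{tJ} · P⁻¹, and e^{tJ} can be computed block-by-block.

A has Jordan form
J =
  [1, 1, 0]
  [0, 1, 1]
  [0, 0, 1]
(up to reordering of blocks).

Per-block formulas:
  For a 3×3 Jordan block J_3(1): exp(t · J_3(1)) = e^(1t)·(I + t·N + (t^2/2)·N^2), where N is the 3×3 nilpotent shift.

After assembling e^{tJ} and conjugating by P, we get:

e^{tA} =
  [-3*t^2*exp(t)/2 - 8*t*exp(t) + exp(t), 3*t^2*exp(t)/2 + 5*t*exp(t), -3*t^2*exp(t)/2 - 14*t*exp(t)]
  [-t^2*exp(t) - 5*t*exp(t), t^2*exp(t) + 3*t*exp(t) + exp(t), -t^2*exp(t) - 9*t*exp(t)]
  [t^2*exp(t)/2 + 3*t*exp(t), -t^2*exp(t)/2 - 2*t*exp(t), t^2*exp(t)/2 + 5*t*exp(t) + exp(t)]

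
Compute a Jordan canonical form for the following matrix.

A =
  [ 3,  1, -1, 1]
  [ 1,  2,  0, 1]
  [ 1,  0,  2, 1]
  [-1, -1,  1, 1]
J_2(2) ⊕ J_2(2)

The characteristic polynomial is
  det(x·I − A) = x^4 - 8*x^3 + 24*x^2 - 32*x + 16 = (x - 2)^4

Eigenvalues and multiplicities (the geometric multiplicity of λ is n − rank(A − λI), which equals the number of Jordan blocks for λ):
  λ = 2: algebraic multiplicity = 4, geometric multiplicity = 2

Determining the block sizes for each eigenvalue:
  λ = 2: with am = 4 and gm = 2, the partition is not yet determined (e.g. several partitions of 4 into 2 parts exist). Let N = A − (2)·I. Computing rank(N^1) = 2, rank(N^2) = 0; the number of blocks of size ≥ j is rank(N^{j−1}) − rank(N^j), giving [2, 2]. So we have 2 block(s) of size 2 → block sizes [2, 2]

Assembling the blocks gives a Jordan form
J =
  [2, 1, 0, 0]
  [0, 2, 0, 0]
  [0, 0, 2, 1]
  [0, 0, 0, 2]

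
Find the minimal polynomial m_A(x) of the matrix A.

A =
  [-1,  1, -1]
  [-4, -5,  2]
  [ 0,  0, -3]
x^2 + 6*x + 9

The characteristic polynomial is χ_A(x) = (x + 3)^3, so the eigenvalues are known. The minimal polynomial is
  m_A(x) = Π_λ (x − λ)^{k_λ}
where k_λ is the size of the *largest* Jordan block for λ (equivalently, the smallest k with (A − λI)^k v = 0 for every generalised eigenvector v of λ).

  λ = -3: largest Jordan block has size 2, contributing (x + 3)^2

So m_A(x) = (x + 3)^2 = x^2 + 6*x + 9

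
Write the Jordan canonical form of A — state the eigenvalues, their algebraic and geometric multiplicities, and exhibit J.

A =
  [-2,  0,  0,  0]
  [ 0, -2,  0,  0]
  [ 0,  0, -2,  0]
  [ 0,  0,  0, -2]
J_1(-2) ⊕ J_1(-2) ⊕ J_1(-2) ⊕ J_1(-2)

The characteristic polynomial is
  det(x·I − A) = x^4 + 8*x^3 + 24*x^2 + 32*x + 16 = (x + 2)^4

Eigenvalues and multiplicities (the geometric multiplicity of λ is n − rank(A − λI), which equals the number of Jordan blocks for λ):
  λ = -2: algebraic multiplicity = 4, geometric multiplicity = 4

Determining the block sizes for each eigenvalue:
  λ = -2: gm = am = 4, so every block has size 1 → block sizes [1, 1, 1, 1]

Assembling the blocks gives a Jordan form
J =
  [-2,  0,  0,  0]
  [ 0, -2,  0,  0]
  [ 0,  0, -2,  0]
  [ 0,  0,  0, -2]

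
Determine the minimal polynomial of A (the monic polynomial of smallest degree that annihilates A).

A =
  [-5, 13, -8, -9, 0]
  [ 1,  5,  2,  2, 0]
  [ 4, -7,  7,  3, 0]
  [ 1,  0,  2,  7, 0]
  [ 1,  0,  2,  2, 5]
x^4 - 14*x^3 + 60*x^2 - 50*x - 125

The characteristic polynomial is χ_A(x) = (x - 5)^4*(x + 1), so the eigenvalues are known. The minimal polynomial is
  m_A(x) = Π_λ (x − λ)^{k_λ}
where k_λ is the size of the *largest* Jordan block for λ (equivalently, the smallest k with (A − λI)^k v = 0 for every generalised eigenvector v of λ).

  λ = -1: largest Jordan block has size 1, contributing (x + 1)
  λ = 5: largest Jordan block has size 3, contributing (x − 5)^3

So m_A(x) = (x - 5)^3*(x + 1) = x^4 - 14*x^3 + 60*x^2 - 50*x - 125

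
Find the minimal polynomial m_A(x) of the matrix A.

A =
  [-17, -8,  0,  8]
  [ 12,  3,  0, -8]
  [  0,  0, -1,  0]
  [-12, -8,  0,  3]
x^2 + 6*x + 5

The characteristic polynomial is χ_A(x) = (x + 1)^2*(x + 5)^2, so the eigenvalues are known. The minimal polynomial is
  m_A(x) = Π_λ (x − λ)^{k_λ}
where k_λ is the size of the *largest* Jordan block for λ (equivalently, the smallest k with (A − λI)^k v = 0 for every generalised eigenvector v of λ).

  λ = -5: largest Jordan block has size 1, contributing (x + 5)
  λ = -1: largest Jordan block has size 1, contributing (x + 1)

So m_A(x) = (x + 1)*(x + 5) = x^2 + 6*x + 5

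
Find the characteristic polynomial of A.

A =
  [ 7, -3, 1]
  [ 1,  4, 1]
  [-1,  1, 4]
x^3 - 15*x^2 + 75*x - 125

Expanding det(x·I − A) (e.g. by cofactor expansion or by noting that A is similar to its Jordan form J, which has the same characteristic polynomial as A) gives
  χ_A(x) = x^3 - 15*x^2 + 75*x - 125
which factors as (x - 5)^3. The eigenvalues (with algebraic multiplicities) are λ = 5 with multiplicity 3.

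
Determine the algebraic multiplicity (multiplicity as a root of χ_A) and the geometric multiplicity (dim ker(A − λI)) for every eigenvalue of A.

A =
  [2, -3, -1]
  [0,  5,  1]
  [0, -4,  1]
λ = 2: alg = 1, geom = 1; λ = 3: alg = 2, geom = 1

Step 1 — factor the characteristic polynomial to read off the algebraic multiplicities:
  χ_A(x) = (x - 3)^2*(x - 2)

Step 2 — compute geometric multiplicities via the rank-nullity identity g(λ) = n − rank(A − λI):
  rank(A − (2)·I) = 2, so dim ker(A − (2)·I) = n − 2 = 1
  rank(A − (3)·I) = 2, so dim ker(A − (3)·I) = n − 2 = 1

Summary:
  λ = 2: algebraic multiplicity = 1, geometric multiplicity = 1
  λ = 3: algebraic multiplicity = 2, geometric multiplicity = 1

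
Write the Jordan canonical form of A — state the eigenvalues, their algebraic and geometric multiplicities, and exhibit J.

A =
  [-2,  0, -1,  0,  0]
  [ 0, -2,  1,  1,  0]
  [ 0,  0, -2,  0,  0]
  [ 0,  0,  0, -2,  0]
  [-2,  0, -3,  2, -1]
J_2(-2) ⊕ J_2(-2) ⊕ J_1(-1)

The characteristic polynomial is
  det(x·I − A) = x^5 + 9*x^4 + 32*x^3 + 56*x^2 + 48*x + 16 = (x + 1)*(x + 2)^4

Eigenvalues and multiplicities (the geometric multiplicity of λ is n − rank(A − λI), which equals the number of Jordan blocks for λ):
  λ = -2: algebraic multiplicity = 4, geometric multiplicity = 2
  λ = -1: algebraic multiplicity = 1, geometric multiplicity = 1

Determining the block sizes for each eigenvalue:
  λ = -2: with am = 4 and gm = 2, the partition is not yet determined (e.g. several partitions of 4 into 2 parts exist). Let N = A − (-2)·I. Computing rank(N^1) = 3, rank(N^2) = 1; the number of blocks of size ≥ j is rank(N^{j−1}) − rank(N^j), giving [2, 2]. So we have 2 block(s) of size 2 → block sizes [2, 2]
  λ = -1: one block (gm = 1), so the single block has size am = 1 → block sizes [1]

Assembling the blocks gives a Jordan form
J =
  [-2,  1,  0,  0,  0]
  [ 0, -2,  0,  0,  0]
  [ 0,  0, -2,  1,  0]
  [ 0,  0,  0, -2,  0]
  [ 0,  0,  0,  0, -1]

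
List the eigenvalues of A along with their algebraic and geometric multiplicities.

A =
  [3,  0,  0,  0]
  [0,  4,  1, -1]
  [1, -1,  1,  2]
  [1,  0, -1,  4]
λ = 3: alg = 4, geom = 2

Step 1 — factor the characteristic polynomial to read off the algebraic multiplicities:
  χ_A(x) = (x - 3)^4

Step 2 — compute geometric multiplicities via the rank-nullity identity g(λ) = n − rank(A − λI):
  rank(A − (3)·I) = 2, so dim ker(A − (3)·I) = n − 2 = 2

Summary:
  λ = 3: algebraic multiplicity = 4, geometric multiplicity = 2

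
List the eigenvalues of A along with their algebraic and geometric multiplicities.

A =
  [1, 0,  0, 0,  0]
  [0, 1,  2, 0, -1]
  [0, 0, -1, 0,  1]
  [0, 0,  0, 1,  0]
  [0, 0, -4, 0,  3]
λ = 1: alg = 5, geom = 4

Step 1 — factor the characteristic polynomial to read off the algebraic multiplicities:
  χ_A(x) = (x - 1)^5

Step 2 — compute geometric multiplicities via the rank-nullity identity g(λ) = n − rank(A − λI):
  rank(A − (1)·I) = 1, so dim ker(A − (1)·I) = n − 1 = 4

Summary:
  λ = 1: algebraic multiplicity = 5, geometric multiplicity = 4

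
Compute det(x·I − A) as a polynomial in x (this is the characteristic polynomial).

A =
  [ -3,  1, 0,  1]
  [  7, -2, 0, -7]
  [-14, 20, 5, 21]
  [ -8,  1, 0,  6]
x^4 - 6*x^3 - 11*x^2 + 60*x + 100

Expanding det(x·I − A) (e.g. by cofactor expansion or by noting that A is similar to its Jordan form J, which has the same characteristic polynomial as A) gives
  χ_A(x) = x^4 - 6*x^3 - 11*x^2 + 60*x + 100
which factors as (x - 5)^2*(x + 2)^2. The eigenvalues (with algebraic multiplicities) are λ = -2 with multiplicity 2, λ = 5 with multiplicity 2.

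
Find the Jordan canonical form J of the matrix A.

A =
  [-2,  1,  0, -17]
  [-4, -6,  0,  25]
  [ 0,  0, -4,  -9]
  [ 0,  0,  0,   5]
J_2(-4) ⊕ J_1(-4) ⊕ J_1(5)

The characteristic polynomial is
  det(x·I − A) = x^4 + 7*x^3 - 12*x^2 - 176*x - 320 = (x - 5)*(x + 4)^3

Eigenvalues and multiplicities (the geometric multiplicity of λ is n − rank(A − λI), which equals the number of Jordan blocks for λ):
  λ = -4: algebraic multiplicity = 3, geometric multiplicity = 2
  λ = 5: algebraic multiplicity = 1, geometric multiplicity = 1

Determining the block sizes for each eigenvalue:
  λ = -4: 2 blocks summing to 3 forces exactly one block of size 2 and the rest size 1 → block sizes [2, 1]
  λ = 5: one block (gm = 1), so the single block has size am = 1 → block sizes [1]

Assembling the blocks gives a Jordan form
J =
  [-4,  1,  0, 0]
  [ 0, -4,  0, 0]
  [ 0,  0, -4, 0]
  [ 0,  0,  0, 5]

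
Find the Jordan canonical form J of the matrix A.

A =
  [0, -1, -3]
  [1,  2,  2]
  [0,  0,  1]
J_3(1)

The characteristic polynomial is
  det(x·I − A) = x^3 - 3*x^2 + 3*x - 1 = (x - 1)^3

Eigenvalues and multiplicities (the geometric multiplicity of λ is n − rank(A − λI), which equals the number of Jordan blocks for λ):
  λ = 1: algebraic multiplicity = 3, geometric multiplicity = 1

Determining the block sizes for each eigenvalue:
  λ = 1: one block (gm = 1), so the single block has size am = 3 → block sizes [3]

Assembling the blocks gives a Jordan form
J =
  [1, 1, 0]
  [0, 1, 1]
  [0, 0, 1]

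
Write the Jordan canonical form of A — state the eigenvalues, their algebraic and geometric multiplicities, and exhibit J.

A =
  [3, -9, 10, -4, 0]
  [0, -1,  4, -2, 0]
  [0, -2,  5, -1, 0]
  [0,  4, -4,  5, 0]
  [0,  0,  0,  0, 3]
J_2(3) ⊕ J_2(3) ⊕ J_1(3)

The characteristic polynomial is
  det(x·I − A) = x^5 - 15*x^4 + 90*x^3 - 270*x^2 + 405*x - 243 = (x - 3)^5

Eigenvalues and multiplicities (the geometric multiplicity of λ is n − rank(A − λI), which equals the number of Jordan blocks for λ):
  λ = 3: algebraic multiplicity = 5, geometric multiplicity = 3

Determining the block sizes for each eigenvalue:
  λ = 3: with am = 5 and gm = 3, the partition is not yet determined (e.g. several partitions of 5 into 3 parts exist). Let N = A − (3)·I. Computing rank(N^1) = 2, rank(N^2) = 0; the number of blocks of size ≥ j is rank(N^{j−1}) − rank(N^j), giving [3, 2]. So we have 2 block(s) of size 2, 1 block(s) of size 1 → block sizes [2, 2, 1]

Assembling the blocks gives a Jordan form
J =
  [3, 1, 0, 0, 0]
  [0, 3, 0, 0, 0]
  [0, 0, 3, 1, 0]
  [0, 0, 0, 3, 0]
  [0, 0, 0, 0, 3]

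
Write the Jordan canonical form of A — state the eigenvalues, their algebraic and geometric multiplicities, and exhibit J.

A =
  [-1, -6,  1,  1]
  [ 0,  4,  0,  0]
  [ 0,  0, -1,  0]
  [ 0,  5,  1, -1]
J_3(-1) ⊕ J_1(4)

The characteristic polynomial is
  det(x·I − A) = x^4 - x^3 - 9*x^2 - 11*x - 4 = (x - 4)*(x + 1)^3

Eigenvalues and multiplicities (the geometric multiplicity of λ is n − rank(A − λI), which equals the number of Jordan blocks for λ):
  λ = -1: algebraic multiplicity = 3, geometric multiplicity = 1
  λ = 4: algebraic multiplicity = 1, geometric multiplicity = 1

Determining the block sizes for each eigenvalue:
  λ = -1: one block (gm = 1), so the single block has size am = 3 → block sizes [3]
  λ = 4: one block (gm = 1), so the single block has size am = 1 → block sizes [1]

Assembling the blocks gives a Jordan form
J =
  [-1,  1,  0, 0]
  [ 0, -1,  1, 0]
  [ 0,  0, -1, 0]
  [ 0,  0,  0, 4]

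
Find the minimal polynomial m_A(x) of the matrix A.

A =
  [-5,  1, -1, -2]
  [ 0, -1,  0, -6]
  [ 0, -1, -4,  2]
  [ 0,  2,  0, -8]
x^2 + 9*x + 20

The characteristic polynomial is χ_A(x) = (x + 4)^2*(x + 5)^2, so the eigenvalues are known. The minimal polynomial is
  m_A(x) = Π_λ (x − λ)^{k_λ}
where k_λ is the size of the *largest* Jordan block for λ (equivalently, the smallest k with (A − λI)^k v = 0 for every generalised eigenvector v of λ).

  λ = -5: largest Jordan block has size 1, contributing (x + 5)
  λ = -4: largest Jordan block has size 1, contributing (x + 4)

So m_A(x) = (x + 4)*(x + 5) = x^2 + 9*x + 20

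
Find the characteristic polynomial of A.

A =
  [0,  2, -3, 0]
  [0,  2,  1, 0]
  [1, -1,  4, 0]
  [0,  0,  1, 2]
x^4 - 8*x^3 + 24*x^2 - 32*x + 16

Expanding det(x·I − A) (e.g. by cofactor expansion or by noting that A is similar to its Jordan form J, which has the same characteristic polynomial as A) gives
  χ_A(x) = x^4 - 8*x^3 + 24*x^2 - 32*x + 16
which factors as (x - 2)^4. The eigenvalues (with algebraic multiplicities) are λ = 2 with multiplicity 4.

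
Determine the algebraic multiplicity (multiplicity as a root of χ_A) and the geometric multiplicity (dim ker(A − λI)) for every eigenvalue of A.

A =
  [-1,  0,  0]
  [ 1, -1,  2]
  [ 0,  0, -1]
λ = -1: alg = 3, geom = 2

Step 1 — factor the characteristic polynomial to read off the algebraic multiplicities:
  χ_A(x) = (x + 1)^3

Step 2 — compute geometric multiplicities via the rank-nullity identity g(λ) = n − rank(A − λI):
  rank(A − (-1)·I) = 1, so dim ker(A − (-1)·I) = n − 1 = 2

Summary:
  λ = -1: algebraic multiplicity = 3, geometric multiplicity = 2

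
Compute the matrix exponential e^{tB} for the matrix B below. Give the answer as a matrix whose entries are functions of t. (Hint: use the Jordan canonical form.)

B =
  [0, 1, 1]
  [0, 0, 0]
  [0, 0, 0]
e^{tB} =
  [1, t, t]
  [0, 1, 0]
  [0, 0, 1]

Strategy: write B = P · J · P⁻¹ where J is a Jordan canonical form, so e^{tB} = P · e^{tJ} · P⁻¹, and e^{tJ} can be computed block-by-block.

B has Jordan form
J =
  [0, 1, 0]
  [0, 0, 0]
  [0, 0, 0]
(up to reordering of blocks).

Per-block formulas:
  For a 2×2 Jordan block J_2(0): exp(t · J_2(0)) = e^(0t)·(I + t·N), where N is the 2×2 nilpotent shift.
  For a 1×1 block at λ = 0: exp(t · [0]) = [e^(0t)].

After assembling e^{tJ} and conjugating by P, we get:

e^{tB} =
  [1, t, t]
  [0, 1, 0]
  [0, 0, 1]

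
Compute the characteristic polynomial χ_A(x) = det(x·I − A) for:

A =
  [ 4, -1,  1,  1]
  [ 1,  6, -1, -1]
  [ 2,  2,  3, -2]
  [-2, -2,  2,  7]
x^4 - 20*x^3 + 150*x^2 - 500*x + 625

Expanding det(x·I − A) (e.g. by cofactor expansion or by noting that A is similar to its Jordan form J, which has the same characteristic polynomial as A) gives
  χ_A(x) = x^4 - 20*x^3 + 150*x^2 - 500*x + 625
which factors as (x - 5)^4. The eigenvalues (with algebraic multiplicities) are λ = 5 with multiplicity 4.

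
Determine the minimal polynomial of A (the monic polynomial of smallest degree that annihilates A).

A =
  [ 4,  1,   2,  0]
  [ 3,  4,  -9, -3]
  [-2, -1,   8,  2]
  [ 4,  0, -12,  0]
x^3 - 12*x^2 + 48*x - 64

The characteristic polynomial is χ_A(x) = (x - 4)^4, so the eigenvalues are known. The minimal polynomial is
  m_A(x) = Π_λ (x − λ)^{k_λ}
where k_λ is the size of the *largest* Jordan block for λ (equivalently, the smallest k with (A − λI)^k v = 0 for every generalised eigenvector v of λ).

  λ = 4: largest Jordan block has size 3, contributing (x − 4)^3

So m_A(x) = (x - 4)^3 = x^3 - 12*x^2 + 48*x - 64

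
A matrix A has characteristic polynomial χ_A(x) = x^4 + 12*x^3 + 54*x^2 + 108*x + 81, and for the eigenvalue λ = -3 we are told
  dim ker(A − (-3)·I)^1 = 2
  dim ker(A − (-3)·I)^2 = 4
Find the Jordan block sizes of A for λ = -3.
Block sizes for λ = -3: [2, 2]

From the dimensions of kernels of powers, the number of Jordan blocks of size at least j is d_j − d_{j−1} where d_j = dim ker(N^j) (with d_0 = 0). Computing the differences gives [2, 2].
The number of blocks of size exactly k is (#blocks of size ≥ k) − (#blocks of size ≥ k + 1), so the partition is: 2 block(s) of size 2.
In nonincreasing order the block sizes are [2, 2].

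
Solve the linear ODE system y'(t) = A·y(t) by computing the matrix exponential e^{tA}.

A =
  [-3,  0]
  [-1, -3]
e^{tA} =
  [exp(-3*t), 0]
  [-t*exp(-3*t), exp(-3*t)]

Strategy: write A = P · J · P⁻¹ where J is a Jordan canonical form, so e^{tA} = P · e^{tJ} · P⁻¹, and e^{tJ} can be computed block-by-block.

A has Jordan form
J =
  [-3,  1]
  [ 0, -3]
(up to reordering of blocks).

Per-block formulas:
  For a 2×2 Jordan block J_2(-3): exp(t · J_2(-3)) = e^(-3t)·(I + t·N), where N is the 2×2 nilpotent shift.

After assembling e^{tJ} and conjugating by P, we get:

e^{tA} =
  [exp(-3*t), 0]
  [-t*exp(-3*t), exp(-3*t)]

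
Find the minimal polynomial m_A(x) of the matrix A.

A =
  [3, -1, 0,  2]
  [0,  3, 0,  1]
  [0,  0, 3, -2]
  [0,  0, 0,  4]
x^3 - 10*x^2 + 33*x - 36

The characteristic polynomial is χ_A(x) = (x - 4)*(x - 3)^3, so the eigenvalues are known. The minimal polynomial is
  m_A(x) = Π_λ (x − λ)^{k_λ}
where k_λ is the size of the *largest* Jordan block for λ (equivalently, the smallest k with (A − λI)^k v = 0 for every generalised eigenvector v of λ).

  λ = 3: largest Jordan block has size 2, contributing (x − 3)^2
  λ = 4: largest Jordan block has size 1, contributing (x − 4)

So m_A(x) = (x - 4)*(x - 3)^2 = x^3 - 10*x^2 + 33*x - 36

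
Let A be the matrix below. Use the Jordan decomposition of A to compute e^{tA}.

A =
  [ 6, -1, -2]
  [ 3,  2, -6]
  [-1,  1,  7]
e^{tA} =
  [t*exp(5*t) + exp(5*t), -t*exp(5*t), -2*t*exp(5*t)]
  [3*t*exp(5*t), -3*t*exp(5*t) + exp(5*t), -6*t*exp(5*t)]
  [-t*exp(5*t), t*exp(5*t), 2*t*exp(5*t) + exp(5*t)]

Strategy: write A = P · J · P⁻¹ where J is a Jordan canonical form, so e^{tA} = P · e^{tJ} · P⁻¹, and e^{tJ} can be computed block-by-block.

A has Jordan form
J =
  [5, 1, 0]
  [0, 5, 0]
  [0, 0, 5]
(up to reordering of blocks).

Per-block formulas:
  For a 2×2 Jordan block J_2(5): exp(t · J_2(5)) = e^(5t)·(I + t·N), where N is the 2×2 nilpotent shift.
  For a 1×1 block at λ = 5: exp(t · [5]) = [e^(5t)].

After assembling e^{tJ} and conjugating by P, we get:

e^{tA} =
  [t*exp(5*t) + exp(5*t), -t*exp(5*t), -2*t*exp(5*t)]
  [3*t*exp(5*t), -3*t*exp(5*t) + exp(5*t), -6*t*exp(5*t)]
  [-t*exp(5*t), t*exp(5*t), 2*t*exp(5*t) + exp(5*t)]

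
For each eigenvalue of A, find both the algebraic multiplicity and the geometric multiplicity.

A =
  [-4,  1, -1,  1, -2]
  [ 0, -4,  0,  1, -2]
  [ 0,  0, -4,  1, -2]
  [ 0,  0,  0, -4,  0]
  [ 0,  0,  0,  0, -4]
λ = -4: alg = 5, geom = 3

Step 1 — factor the characteristic polynomial to read off the algebraic multiplicities:
  χ_A(x) = (x + 4)^5

Step 2 — compute geometric multiplicities via the rank-nullity identity g(λ) = n − rank(A − λI):
  rank(A − (-4)·I) = 2, so dim ker(A − (-4)·I) = n − 2 = 3

Summary:
  λ = -4: algebraic multiplicity = 5, geometric multiplicity = 3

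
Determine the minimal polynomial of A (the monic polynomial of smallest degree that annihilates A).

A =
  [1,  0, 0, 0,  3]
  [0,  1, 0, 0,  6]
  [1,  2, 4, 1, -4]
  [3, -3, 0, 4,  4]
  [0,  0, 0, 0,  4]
x^4 - 13*x^3 + 60*x^2 - 112*x + 64

The characteristic polynomial is χ_A(x) = (x - 4)^3*(x - 1)^2, so the eigenvalues are known. The minimal polynomial is
  m_A(x) = Π_λ (x − λ)^{k_λ}
where k_λ is the size of the *largest* Jordan block for λ (equivalently, the smallest k with (A − λI)^k v = 0 for every generalised eigenvector v of λ).

  λ = 1: largest Jordan block has size 1, contributing (x − 1)
  λ = 4: largest Jordan block has size 3, contributing (x − 4)^3

So m_A(x) = (x - 4)^3*(x - 1) = x^4 - 13*x^3 + 60*x^2 - 112*x + 64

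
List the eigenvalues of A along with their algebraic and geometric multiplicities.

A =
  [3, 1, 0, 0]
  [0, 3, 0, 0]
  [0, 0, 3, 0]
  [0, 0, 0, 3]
λ = 3: alg = 4, geom = 3

Step 1 — factor the characteristic polynomial to read off the algebraic multiplicities:
  χ_A(x) = (x - 3)^4

Step 2 — compute geometric multiplicities via the rank-nullity identity g(λ) = n − rank(A − λI):
  rank(A − (3)·I) = 1, so dim ker(A − (3)·I) = n − 1 = 3

Summary:
  λ = 3: algebraic multiplicity = 4, geometric multiplicity = 3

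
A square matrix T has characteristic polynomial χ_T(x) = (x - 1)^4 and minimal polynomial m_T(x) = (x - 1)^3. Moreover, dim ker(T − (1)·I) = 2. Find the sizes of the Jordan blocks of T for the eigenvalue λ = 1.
Block sizes for λ = 1: [3, 1]

Step 1 — from the characteristic polynomial, algebraic multiplicity of λ = 1 is 4. From dim ker(T − (1)·I) = 2, there are exactly 2 Jordan blocks for λ = 1.
Step 2 — from the minimal polynomial, the factor (x − 1)^3 tells us the largest block for λ = 1 has size 3.
Step 3 — with total size 4, 2 blocks, and largest block 3, the block sizes (in nonincreasing order) are [3, 1].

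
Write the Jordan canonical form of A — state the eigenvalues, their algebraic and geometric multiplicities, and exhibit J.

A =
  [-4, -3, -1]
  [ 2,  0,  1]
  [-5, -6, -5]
J_3(-3)

The characteristic polynomial is
  det(x·I − A) = x^3 + 9*x^2 + 27*x + 27 = (x + 3)^3

Eigenvalues and multiplicities (the geometric multiplicity of λ is n − rank(A − λI), which equals the number of Jordan blocks for λ):
  λ = -3: algebraic multiplicity = 3, geometric multiplicity = 1

Determining the block sizes for each eigenvalue:
  λ = -3: one block (gm = 1), so the single block has size am = 3 → block sizes [3]

Assembling the blocks gives a Jordan form
J =
  [-3,  1,  0]
  [ 0, -3,  1]
  [ 0,  0, -3]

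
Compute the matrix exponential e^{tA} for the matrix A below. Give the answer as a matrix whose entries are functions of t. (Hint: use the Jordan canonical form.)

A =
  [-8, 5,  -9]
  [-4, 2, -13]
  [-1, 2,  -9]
e^{tA} =
  [-t^2*exp(-5*t) - 3*t*exp(-5*t) + exp(-5*t), t^2*exp(-5*t) + 5*t*exp(-5*t), -t^2*exp(-5*t) - 9*t*exp(-5*t)]
  [-3*t^2*exp(-5*t)/2 - 4*t*exp(-5*t), 3*t^2*exp(-5*t)/2 + 7*t*exp(-5*t) + exp(-5*t), -3*t^2*exp(-5*t)/2 - 13*t*exp(-5*t)]
  [-t^2*exp(-5*t)/2 - t*exp(-5*t), t^2*exp(-5*t)/2 + 2*t*exp(-5*t), -t^2*exp(-5*t)/2 - 4*t*exp(-5*t) + exp(-5*t)]

Strategy: write A = P · J · P⁻¹ where J is a Jordan canonical form, so e^{tA} = P · e^{tJ} · P⁻¹, and e^{tJ} can be computed block-by-block.

A has Jordan form
J =
  [-5,  1,  0]
  [ 0, -5,  1]
  [ 0,  0, -5]
(up to reordering of blocks).

Per-block formulas:
  For a 3×3 Jordan block J_3(-5): exp(t · J_3(-5)) = e^(-5t)·(I + t·N + (t^2/2)·N^2), where N is the 3×3 nilpotent shift.

After assembling e^{tJ} and conjugating by P, we get:

e^{tA} =
  [-t^2*exp(-5*t) - 3*t*exp(-5*t) + exp(-5*t), t^2*exp(-5*t) + 5*t*exp(-5*t), -t^2*exp(-5*t) - 9*t*exp(-5*t)]
  [-3*t^2*exp(-5*t)/2 - 4*t*exp(-5*t), 3*t^2*exp(-5*t)/2 + 7*t*exp(-5*t) + exp(-5*t), -3*t^2*exp(-5*t)/2 - 13*t*exp(-5*t)]
  [-t^2*exp(-5*t)/2 - t*exp(-5*t), t^2*exp(-5*t)/2 + 2*t*exp(-5*t), -t^2*exp(-5*t)/2 - 4*t*exp(-5*t) + exp(-5*t)]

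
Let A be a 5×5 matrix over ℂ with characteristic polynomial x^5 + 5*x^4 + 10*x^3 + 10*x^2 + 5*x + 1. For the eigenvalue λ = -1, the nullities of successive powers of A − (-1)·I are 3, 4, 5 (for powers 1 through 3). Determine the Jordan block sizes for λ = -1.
Block sizes for λ = -1: [3, 1, 1]

From the dimensions of kernels of powers, the number of Jordan blocks of size at least j is d_j − d_{j−1} where d_j = dim ker(N^j) (with d_0 = 0). Computing the differences gives [3, 1, 1].
The number of blocks of size exactly k is (#blocks of size ≥ k) − (#blocks of size ≥ k + 1), so the partition is: 2 block(s) of size 1, 1 block(s) of size 3.
In nonincreasing order the block sizes are [3, 1, 1].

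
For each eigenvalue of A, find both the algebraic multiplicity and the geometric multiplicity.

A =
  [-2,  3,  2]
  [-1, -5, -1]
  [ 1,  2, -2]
λ = -3: alg = 3, geom = 1

Step 1 — factor the characteristic polynomial to read off the algebraic multiplicities:
  χ_A(x) = (x + 3)^3

Step 2 — compute geometric multiplicities via the rank-nullity identity g(λ) = n − rank(A − λI):
  rank(A − (-3)·I) = 2, so dim ker(A − (-3)·I) = n − 2 = 1

Summary:
  λ = -3: algebraic multiplicity = 3, geometric multiplicity = 1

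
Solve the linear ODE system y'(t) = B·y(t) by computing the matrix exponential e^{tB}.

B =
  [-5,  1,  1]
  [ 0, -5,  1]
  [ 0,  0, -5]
e^{tB} =
  [exp(-5*t), t*exp(-5*t), t^2*exp(-5*t)/2 + t*exp(-5*t)]
  [0, exp(-5*t), t*exp(-5*t)]
  [0, 0, exp(-5*t)]

Strategy: write B = P · J · P⁻¹ where J is a Jordan canonical form, so e^{tB} = P · e^{tJ} · P⁻¹, and e^{tJ} can be computed block-by-block.

B has Jordan form
J =
  [-5,  1,  0]
  [ 0, -5,  1]
  [ 0,  0, -5]
(up to reordering of blocks).

Per-block formulas:
  For a 3×3 Jordan block J_3(-5): exp(t · J_3(-5)) = e^(-5t)·(I + t·N + (t^2/2)·N^2), where N is the 3×3 nilpotent shift.

After assembling e^{tJ} and conjugating by P, we get:

e^{tB} =
  [exp(-5*t), t*exp(-5*t), t^2*exp(-5*t)/2 + t*exp(-5*t)]
  [0, exp(-5*t), t*exp(-5*t)]
  [0, 0, exp(-5*t)]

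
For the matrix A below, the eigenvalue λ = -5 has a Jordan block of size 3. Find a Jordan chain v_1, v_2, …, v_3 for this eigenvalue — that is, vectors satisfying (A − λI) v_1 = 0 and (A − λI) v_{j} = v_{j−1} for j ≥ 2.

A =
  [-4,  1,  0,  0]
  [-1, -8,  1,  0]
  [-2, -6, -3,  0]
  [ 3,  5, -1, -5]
A Jordan chain for λ = -5 of length 3:
v_1 = (-2, 2, 4, -6)ᵀ
v_2 = (1, -3, -6, 5)ᵀ
v_3 = (0, 1, 0, 0)ᵀ

Let N = A − (-5)·I. We want v_3 with N^3 v_3 = 0 but N^2 v_3 ≠ 0; then v_{j-1} := N · v_j for j = 3, …, 2.

Pick v_3 = (0, 1, 0, 0)ᵀ.
Then v_2 = N · v_3 = (1, -3, -6, 5)ᵀ.
Then v_1 = N · v_2 = (-2, 2, 4, -6)ᵀ.

Sanity check: (A − (-5)·I) v_1 = (0, 0, 0, 0)ᵀ = 0. ✓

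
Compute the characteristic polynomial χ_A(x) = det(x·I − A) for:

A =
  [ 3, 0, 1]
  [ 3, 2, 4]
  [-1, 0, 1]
x^3 - 6*x^2 + 12*x - 8

Expanding det(x·I − A) (e.g. by cofactor expansion or by noting that A is similar to its Jordan form J, which has the same characteristic polynomial as A) gives
  χ_A(x) = x^3 - 6*x^2 + 12*x - 8
which factors as (x - 2)^3. The eigenvalues (with algebraic multiplicities) are λ = 2 with multiplicity 3.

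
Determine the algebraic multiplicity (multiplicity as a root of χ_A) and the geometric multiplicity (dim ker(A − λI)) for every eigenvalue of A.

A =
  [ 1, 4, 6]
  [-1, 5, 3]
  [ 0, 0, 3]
λ = 3: alg = 3, geom = 2

Step 1 — factor the characteristic polynomial to read off the algebraic multiplicities:
  χ_A(x) = (x - 3)^3

Step 2 — compute geometric multiplicities via the rank-nullity identity g(λ) = n − rank(A − λI):
  rank(A − (3)·I) = 1, so dim ker(A − (3)·I) = n − 1 = 2

Summary:
  λ = 3: algebraic multiplicity = 3, geometric multiplicity = 2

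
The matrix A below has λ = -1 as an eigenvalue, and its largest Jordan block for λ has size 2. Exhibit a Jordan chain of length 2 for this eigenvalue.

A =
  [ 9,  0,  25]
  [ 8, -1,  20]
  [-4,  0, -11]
A Jordan chain for λ = -1 of length 2:
v_1 = (10, 8, -4)ᵀ
v_2 = (1, 0, 0)ᵀ

Let N = A − (-1)·I. We want v_2 with N^2 v_2 = 0 but N^1 v_2 ≠ 0; then v_{j-1} := N · v_j for j = 2, …, 2.

Pick v_2 = (1, 0, 0)ᵀ.
Then v_1 = N · v_2 = (10, 8, -4)ᵀ.

Sanity check: (A − (-1)·I) v_1 = (0, 0, 0)ᵀ = 0. ✓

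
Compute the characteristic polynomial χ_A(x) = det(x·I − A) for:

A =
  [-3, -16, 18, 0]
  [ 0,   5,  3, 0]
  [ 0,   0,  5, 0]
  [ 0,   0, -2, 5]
x^4 - 12*x^3 + 30*x^2 + 100*x - 375

Expanding det(x·I − A) (e.g. by cofactor expansion or by noting that A is similar to its Jordan form J, which has the same characteristic polynomial as A) gives
  χ_A(x) = x^4 - 12*x^3 + 30*x^2 + 100*x - 375
which factors as (x - 5)^3*(x + 3). The eigenvalues (with algebraic multiplicities) are λ = -3 with multiplicity 1, λ = 5 with multiplicity 3.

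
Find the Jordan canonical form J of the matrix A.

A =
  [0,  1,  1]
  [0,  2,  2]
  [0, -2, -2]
J_2(0) ⊕ J_1(0)

The characteristic polynomial is
  det(x·I − A) = x^3

Eigenvalues and multiplicities (the geometric multiplicity of λ is n − rank(A − λI), which equals the number of Jordan blocks for λ):
  λ = 0: algebraic multiplicity = 3, geometric multiplicity = 2

Determining the block sizes for each eigenvalue:
  λ = 0: 2 blocks summing to 3 forces exactly one block of size 2 and the rest size 1 → block sizes [2, 1]

Assembling the blocks gives a Jordan form
J =
  [0, 1, 0]
  [0, 0, 0]
  [0, 0, 0]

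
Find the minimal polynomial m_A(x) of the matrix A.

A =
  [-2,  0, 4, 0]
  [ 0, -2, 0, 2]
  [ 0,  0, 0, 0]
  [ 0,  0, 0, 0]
x^2 + 2*x

The characteristic polynomial is χ_A(x) = x^2*(x + 2)^2, so the eigenvalues are known. The minimal polynomial is
  m_A(x) = Π_λ (x − λ)^{k_λ}
where k_λ is the size of the *largest* Jordan block for λ (equivalently, the smallest k with (A − λI)^k v = 0 for every generalised eigenvector v of λ).

  λ = -2: largest Jordan block has size 1, contributing (x + 2)
  λ = 0: largest Jordan block has size 1, contributing (x − 0)

So m_A(x) = x*(x + 2) = x^2 + 2*x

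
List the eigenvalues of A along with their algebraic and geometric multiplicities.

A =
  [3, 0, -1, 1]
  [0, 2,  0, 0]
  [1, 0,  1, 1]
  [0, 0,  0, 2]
λ = 2: alg = 4, geom = 3

Step 1 — factor the characteristic polynomial to read off the algebraic multiplicities:
  χ_A(x) = (x - 2)^4

Step 2 — compute geometric multiplicities via the rank-nullity identity g(λ) = n − rank(A − λI):
  rank(A − (2)·I) = 1, so dim ker(A − (2)·I) = n − 1 = 3

Summary:
  λ = 2: algebraic multiplicity = 4, geometric multiplicity = 3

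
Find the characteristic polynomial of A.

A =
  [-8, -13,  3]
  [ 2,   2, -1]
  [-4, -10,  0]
x^3 + 6*x^2 + 12*x + 8

Expanding det(x·I − A) (e.g. by cofactor expansion or by noting that A is similar to its Jordan form J, which has the same characteristic polynomial as A) gives
  χ_A(x) = x^3 + 6*x^2 + 12*x + 8
which factors as (x + 2)^3. The eigenvalues (with algebraic multiplicities) are λ = -2 with multiplicity 3.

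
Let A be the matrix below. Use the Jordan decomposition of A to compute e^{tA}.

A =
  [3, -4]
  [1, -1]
e^{tA} =
  [2*t*exp(t) + exp(t), -4*t*exp(t)]
  [t*exp(t), -2*t*exp(t) + exp(t)]

Strategy: write A = P · J · P⁻¹ where J is a Jordan canonical form, so e^{tA} = P · e^{tJ} · P⁻¹, and e^{tJ} can be computed block-by-block.

A has Jordan form
J =
  [1, 1]
  [0, 1]
(up to reordering of blocks).

Per-block formulas:
  For a 2×2 Jordan block J_2(1): exp(t · J_2(1)) = e^(1t)·(I + t·N), where N is the 2×2 nilpotent shift.

After assembling e^{tJ} and conjugating by P, we get:

e^{tA} =
  [2*t*exp(t) + exp(t), -4*t*exp(t)]
  [t*exp(t), -2*t*exp(t) + exp(t)]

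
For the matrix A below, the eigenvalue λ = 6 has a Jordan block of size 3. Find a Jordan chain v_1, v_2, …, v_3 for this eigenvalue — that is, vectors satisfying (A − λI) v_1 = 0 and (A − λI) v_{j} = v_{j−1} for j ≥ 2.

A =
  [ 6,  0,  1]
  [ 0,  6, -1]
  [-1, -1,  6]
A Jordan chain for λ = 6 of length 3:
v_1 = (-1, 1, 0)ᵀ
v_2 = (0, 0, -1)ᵀ
v_3 = (1, 0, 0)ᵀ

Let N = A − (6)·I. We want v_3 with N^3 v_3 = 0 but N^2 v_3 ≠ 0; then v_{j-1} := N · v_j for j = 3, …, 2.

Pick v_3 = (1, 0, 0)ᵀ.
Then v_2 = N · v_3 = (0, 0, -1)ᵀ.
Then v_1 = N · v_2 = (-1, 1, 0)ᵀ.

Sanity check: (A − (6)·I) v_1 = (0, 0, 0)ᵀ = 0. ✓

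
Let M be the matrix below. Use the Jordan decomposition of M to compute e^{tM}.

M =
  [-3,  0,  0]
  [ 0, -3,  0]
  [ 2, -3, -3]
e^{tM} =
  [exp(-3*t), 0, 0]
  [0, exp(-3*t), 0]
  [2*t*exp(-3*t), -3*t*exp(-3*t), exp(-3*t)]

Strategy: write M = P · J · P⁻¹ where J is a Jordan canonical form, so e^{tM} = P · e^{tJ} · P⁻¹, and e^{tJ} can be computed block-by-block.

M has Jordan form
J =
  [-3,  1,  0]
  [ 0, -3,  0]
  [ 0,  0, -3]
(up to reordering of blocks).

Per-block formulas:
  For a 2×2 Jordan block J_2(-3): exp(t · J_2(-3)) = e^(-3t)·(I + t·N), where N is the 2×2 nilpotent shift.
  For a 1×1 block at λ = -3: exp(t · [-3]) = [e^(-3t)].

After assembling e^{tJ} and conjugating by P, we get:

e^{tM} =
  [exp(-3*t), 0, 0]
  [0, exp(-3*t), 0]
  [2*t*exp(-3*t), -3*t*exp(-3*t), exp(-3*t)]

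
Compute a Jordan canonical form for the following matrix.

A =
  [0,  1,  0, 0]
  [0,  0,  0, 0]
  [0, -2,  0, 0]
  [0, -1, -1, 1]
J_2(0) ⊕ J_1(0) ⊕ J_1(1)

The characteristic polynomial is
  det(x·I − A) = x^4 - x^3 = x^3*(x - 1)

Eigenvalues and multiplicities (the geometric multiplicity of λ is n − rank(A − λI), which equals the number of Jordan blocks for λ):
  λ = 0: algebraic multiplicity = 3, geometric multiplicity = 2
  λ = 1: algebraic multiplicity = 1, geometric multiplicity = 1

Determining the block sizes for each eigenvalue:
  λ = 0: 2 blocks summing to 3 forces exactly one block of size 2 and the rest size 1 → block sizes [2, 1]
  λ = 1: one block (gm = 1), so the single block has size am = 1 → block sizes [1]

Assembling the blocks gives a Jordan form
J =
  [0, 1, 0, 0]
  [0, 0, 0, 0]
  [0, 0, 0, 0]
  [0, 0, 0, 1]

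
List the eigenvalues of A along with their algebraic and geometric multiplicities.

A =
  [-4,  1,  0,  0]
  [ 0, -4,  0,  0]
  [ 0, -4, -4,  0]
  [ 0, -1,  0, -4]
λ = -4: alg = 4, geom = 3

Step 1 — factor the characteristic polynomial to read off the algebraic multiplicities:
  χ_A(x) = (x + 4)^4

Step 2 — compute geometric multiplicities via the rank-nullity identity g(λ) = n − rank(A − λI):
  rank(A − (-4)·I) = 1, so dim ker(A − (-4)·I) = n − 1 = 3

Summary:
  λ = -4: algebraic multiplicity = 4, geometric multiplicity = 3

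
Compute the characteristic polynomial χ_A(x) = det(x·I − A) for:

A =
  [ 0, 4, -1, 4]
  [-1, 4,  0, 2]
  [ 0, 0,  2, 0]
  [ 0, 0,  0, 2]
x^4 - 8*x^3 + 24*x^2 - 32*x + 16

Expanding det(x·I − A) (e.g. by cofactor expansion or by noting that A is similar to its Jordan form J, which has the same characteristic polynomial as A) gives
  χ_A(x) = x^4 - 8*x^3 + 24*x^2 - 32*x + 16
which factors as (x - 2)^4. The eigenvalues (with algebraic multiplicities) are λ = 2 with multiplicity 4.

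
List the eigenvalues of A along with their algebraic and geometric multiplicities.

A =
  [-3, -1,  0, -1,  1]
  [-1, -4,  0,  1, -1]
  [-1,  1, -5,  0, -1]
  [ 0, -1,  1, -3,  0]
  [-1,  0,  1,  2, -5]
λ = -4: alg = 5, geom = 2

Step 1 — factor the characteristic polynomial to read off the algebraic multiplicities:
  χ_A(x) = (x + 4)^5

Step 2 — compute geometric multiplicities via the rank-nullity identity g(λ) = n − rank(A − λI):
  rank(A − (-4)·I) = 3, so dim ker(A − (-4)·I) = n − 3 = 2

Summary:
  λ = -4: algebraic multiplicity = 5, geometric multiplicity = 2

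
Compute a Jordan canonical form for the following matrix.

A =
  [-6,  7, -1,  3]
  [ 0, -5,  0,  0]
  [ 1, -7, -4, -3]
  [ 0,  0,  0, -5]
J_2(-5) ⊕ J_1(-5) ⊕ J_1(-5)

The characteristic polynomial is
  det(x·I − A) = x^4 + 20*x^3 + 150*x^2 + 500*x + 625 = (x + 5)^4

Eigenvalues and multiplicities (the geometric multiplicity of λ is n − rank(A − λI), which equals the number of Jordan blocks for λ):
  λ = -5: algebraic multiplicity = 4, geometric multiplicity = 3

Determining the block sizes for each eigenvalue:
  λ = -5: 3 blocks summing to 4 forces exactly one block of size 2 and the rest size 1 → block sizes [2, 1, 1]

Assembling the blocks gives a Jordan form
J =
  [-5,  1,  0,  0]
  [ 0, -5,  0,  0]
  [ 0,  0, -5,  0]
  [ 0,  0,  0, -5]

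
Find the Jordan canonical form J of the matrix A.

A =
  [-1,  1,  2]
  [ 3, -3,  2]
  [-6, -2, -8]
J_2(-4) ⊕ J_1(-4)

The characteristic polynomial is
  det(x·I − A) = x^3 + 12*x^2 + 48*x + 64 = (x + 4)^3

Eigenvalues and multiplicities (the geometric multiplicity of λ is n − rank(A − λI), which equals the number of Jordan blocks for λ):
  λ = -4: algebraic multiplicity = 3, geometric multiplicity = 2

Determining the block sizes for each eigenvalue:
  λ = -4: 2 blocks summing to 3 forces exactly one block of size 2 and the rest size 1 → block sizes [2, 1]

Assembling the blocks gives a Jordan form
J =
  [-4,  1,  0]
  [ 0, -4,  0]
  [ 0,  0, -4]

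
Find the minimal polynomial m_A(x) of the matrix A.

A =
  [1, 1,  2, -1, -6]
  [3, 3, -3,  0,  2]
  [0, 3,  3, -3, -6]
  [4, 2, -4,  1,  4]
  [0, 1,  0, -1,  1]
x^4 - 6*x^3 + 12*x^2 - 10*x + 3

The characteristic polynomial is χ_A(x) = (x - 3)^2*(x - 1)^3, so the eigenvalues are known. The minimal polynomial is
  m_A(x) = Π_λ (x − λ)^{k_λ}
where k_λ is the size of the *largest* Jordan block for λ (equivalently, the smallest k with (A − λI)^k v = 0 for every generalised eigenvector v of λ).

  λ = 1: largest Jordan block has size 3, contributing (x − 1)^3
  λ = 3: largest Jordan block has size 1, contributing (x − 3)

So m_A(x) = (x - 3)*(x - 1)^3 = x^4 - 6*x^3 + 12*x^2 - 10*x + 3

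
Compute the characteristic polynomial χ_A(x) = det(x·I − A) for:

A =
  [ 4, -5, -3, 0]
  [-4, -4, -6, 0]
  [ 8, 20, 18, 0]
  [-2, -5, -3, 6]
x^4 - 24*x^3 + 216*x^2 - 864*x + 1296

Expanding det(x·I − A) (e.g. by cofactor expansion or by noting that A is similar to its Jordan form J, which has the same characteristic polynomial as A) gives
  χ_A(x) = x^4 - 24*x^3 + 216*x^2 - 864*x + 1296
which factors as (x - 6)^4. The eigenvalues (with algebraic multiplicities) are λ = 6 with multiplicity 4.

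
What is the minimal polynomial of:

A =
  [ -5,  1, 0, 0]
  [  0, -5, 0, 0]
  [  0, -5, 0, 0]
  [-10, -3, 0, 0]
x^3 + 10*x^2 + 25*x

The characteristic polynomial is χ_A(x) = x^2*(x + 5)^2, so the eigenvalues are known. The minimal polynomial is
  m_A(x) = Π_λ (x − λ)^{k_λ}
where k_λ is the size of the *largest* Jordan block for λ (equivalently, the smallest k with (A − λI)^k v = 0 for every generalised eigenvector v of λ).

  λ = -5: largest Jordan block has size 2, contributing (x + 5)^2
  λ = 0: largest Jordan block has size 1, contributing (x − 0)

So m_A(x) = x*(x + 5)^2 = x^3 + 10*x^2 + 25*x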